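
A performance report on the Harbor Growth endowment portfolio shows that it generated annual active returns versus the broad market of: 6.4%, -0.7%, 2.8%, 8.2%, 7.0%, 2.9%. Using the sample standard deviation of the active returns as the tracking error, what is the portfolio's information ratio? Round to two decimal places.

1.32

Mean return r̄ = 26.60 / 6 = 4.4333%
Sample std dev = √[56.0133 / 5] = 3.3470%
IR = r̄ / tracking error = 4.4333 / 3.3470 = 1.3246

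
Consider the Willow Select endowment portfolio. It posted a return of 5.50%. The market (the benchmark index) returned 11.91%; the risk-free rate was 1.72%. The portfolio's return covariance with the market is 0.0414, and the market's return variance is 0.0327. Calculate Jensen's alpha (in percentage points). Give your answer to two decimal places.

β = Cov / Var = 0.0414 / 0.0327 = 1.2661
E[R] = Rf + β(Rm − Rf) = 1.72% + 1.2661 × (11.91% − 1.72%) = 14.6216%
α = Rp − E[R] = 5.50% − 14.6216% = -9.1216

-9.12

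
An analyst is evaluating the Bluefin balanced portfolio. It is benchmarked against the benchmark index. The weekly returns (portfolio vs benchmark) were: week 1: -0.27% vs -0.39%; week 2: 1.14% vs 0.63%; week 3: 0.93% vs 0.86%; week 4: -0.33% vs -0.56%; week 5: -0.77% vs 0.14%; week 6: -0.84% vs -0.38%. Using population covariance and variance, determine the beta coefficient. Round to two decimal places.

r̄p = -0.0233%,  r̄m = 0.0500%
Cov = Σ(rp − r̄p)(rm − r̄m) / 6 = 0.3378
Var(rm) = Σ(rm − r̄m)² / 6 = 0.2919
β = Cov / Var = 0.3378 / 0.2919 = 1.1572

1.16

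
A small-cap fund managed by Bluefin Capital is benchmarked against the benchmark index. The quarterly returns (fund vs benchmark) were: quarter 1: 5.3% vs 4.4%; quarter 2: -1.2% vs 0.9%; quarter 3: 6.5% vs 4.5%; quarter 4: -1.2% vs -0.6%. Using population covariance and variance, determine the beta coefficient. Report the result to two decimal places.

r̄p = 2.3500%,  r̄m = 2.3000%
Cov = Σ(rp − r̄p)(rm − r̄m) / 4 = 7.6475
Var(rm) = Σ(rm − r̄m)² / 4 = 4.9050
β = Cov / Var = 7.6475 / 4.9050 = 1.5591

1.56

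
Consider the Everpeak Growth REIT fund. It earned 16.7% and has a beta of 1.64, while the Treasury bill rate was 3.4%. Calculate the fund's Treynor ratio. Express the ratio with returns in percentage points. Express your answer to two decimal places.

Treynor = (Rp − Rf) / β = (16.7% − 3.4%) / 1.64 = 13.30 / 1.64 = 8.1098

8.11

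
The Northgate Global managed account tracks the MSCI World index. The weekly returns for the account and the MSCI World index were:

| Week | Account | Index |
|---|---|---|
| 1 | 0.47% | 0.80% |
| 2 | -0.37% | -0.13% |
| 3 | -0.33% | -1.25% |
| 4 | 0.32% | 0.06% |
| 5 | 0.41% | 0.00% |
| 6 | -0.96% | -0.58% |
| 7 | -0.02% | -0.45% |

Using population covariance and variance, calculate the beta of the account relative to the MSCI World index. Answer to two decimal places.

0.54

r̄p = -0.0686%,  r̄m = -0.2214%
Cov = Σ(rp − r̄p)(rm − r̄m) / 7 = 0.1879
Var(rm) = Σ(rm − r̄m)² / 7 = 0.3455
β = Cov / Var = 0.1879 / 0.3455 = 0.5438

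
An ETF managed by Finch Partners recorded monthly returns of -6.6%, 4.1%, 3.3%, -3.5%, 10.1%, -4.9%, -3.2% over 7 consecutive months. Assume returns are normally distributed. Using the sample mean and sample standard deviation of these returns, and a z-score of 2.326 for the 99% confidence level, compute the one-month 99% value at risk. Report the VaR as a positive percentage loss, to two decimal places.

14.18

μ = (-6.6 + 4.1 + 3.3 − 3.5 + 10.1 − 4.9 − 3.2) / 7 = -0.1000%
Σ(r − μ)² = 219.7000; sample σ = √(219.7000/6) = 6.0512%
VaR = −(μ − z·σ) = −(-0.1000 − 2.326 × 6.0512) = −(-14.1751) = 14.1751%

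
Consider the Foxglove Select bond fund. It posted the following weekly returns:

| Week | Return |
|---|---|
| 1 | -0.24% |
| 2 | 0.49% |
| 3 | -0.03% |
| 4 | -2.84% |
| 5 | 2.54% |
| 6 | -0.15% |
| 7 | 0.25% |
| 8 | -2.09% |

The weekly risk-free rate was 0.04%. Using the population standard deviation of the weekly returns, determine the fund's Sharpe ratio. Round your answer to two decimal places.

μ = (-0.24 + 0.49 − 0.03 − 2.84 + 2.54 − 0.15 + 0.25 − 2.09) / 8 = -2.070 / 8 = -0.2588%
Population σ = √[Σ(r − μ)² / 8] = √[18.7333 / 8] = √2.3417 = 1.5303%
Sharpe = (μ − rf) / σ = (-0.2588 − 0.04) / 1.5303 = -0.2988 / 1.5303 = -0.1953

-0.20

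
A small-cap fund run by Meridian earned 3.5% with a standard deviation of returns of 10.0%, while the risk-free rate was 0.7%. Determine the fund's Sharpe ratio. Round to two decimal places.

0.28

Sharpe = (Rp − Rf) / σp = (3.5% − 0.7%) / 10.0% = 2.80% / 10.0% = 0.2800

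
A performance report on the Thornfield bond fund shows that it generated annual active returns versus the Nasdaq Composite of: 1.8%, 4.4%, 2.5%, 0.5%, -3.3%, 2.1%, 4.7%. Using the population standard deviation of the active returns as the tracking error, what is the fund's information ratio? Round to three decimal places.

0.728

Mean return r̄ = 12.70 / 7 = 1.8143%
Σ(r − r̄)² = (1.8 − 1.8143)² + (4.4 − 1.8143)² + … = 43.4486
σ = √[43.4486 / 7] = 2.4914%
IR = r̄ / tracking error = 1.8143 / 2.4914 = 0.7282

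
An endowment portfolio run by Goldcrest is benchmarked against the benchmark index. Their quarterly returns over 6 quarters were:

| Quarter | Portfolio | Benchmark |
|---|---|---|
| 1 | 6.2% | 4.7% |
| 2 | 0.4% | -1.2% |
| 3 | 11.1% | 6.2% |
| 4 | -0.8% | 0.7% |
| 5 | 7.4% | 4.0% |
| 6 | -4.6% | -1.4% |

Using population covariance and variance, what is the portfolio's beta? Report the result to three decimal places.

1.728

r̄p = 3.2833%,  r̄m = 2.1667%
Cov = Σ(rp − r̄p)(rm − r̄m) / 6 = 15.0461
Var(rm) = Σ(rm − r̄m)² / 6 = 8.7089
β = Cov / Var = 15.0461 / 8.7089 = 1.7277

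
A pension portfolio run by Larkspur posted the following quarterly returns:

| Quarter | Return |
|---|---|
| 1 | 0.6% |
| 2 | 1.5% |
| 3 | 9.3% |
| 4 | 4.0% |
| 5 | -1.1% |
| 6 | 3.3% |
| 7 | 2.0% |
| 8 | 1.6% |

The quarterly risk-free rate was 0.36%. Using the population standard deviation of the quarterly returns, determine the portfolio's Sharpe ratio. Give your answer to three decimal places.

μ = (0.6 + 1.5 + 9.3 + 4 − 1.1 + 3.3 + 2 + 1.6) / 8 = 21.20 / 8 = 2.6500%
Population std dev = √[67.5800 / 8] = 2.9065%
Sharpe = (μ − rf) / σ = (2.6500 − 0.36) / 2.9065 = 2.2900 / 2.9065 = 0.7879

0.788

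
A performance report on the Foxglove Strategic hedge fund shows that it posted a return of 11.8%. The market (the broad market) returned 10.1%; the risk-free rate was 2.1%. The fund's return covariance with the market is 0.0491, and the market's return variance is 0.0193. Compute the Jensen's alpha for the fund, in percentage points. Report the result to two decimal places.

β = Cov / Var = 0.0491 / 0.0193 = 2.5440
E[R] = Rf + β(Rm − Rf) = 2.1% + 2.5440 × (10.1% − 2.1%) = 22.4520%
α = Rp − E[R] = 11.8% − 22.4520% = -10.6520

-10.65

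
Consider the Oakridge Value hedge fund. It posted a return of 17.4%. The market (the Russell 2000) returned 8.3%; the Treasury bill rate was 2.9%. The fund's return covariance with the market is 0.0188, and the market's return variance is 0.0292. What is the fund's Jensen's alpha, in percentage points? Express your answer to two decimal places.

β = Cov / Var = 0.0188 / 0.0292 = 0.6438
E[R] = Rf + β(Rm − Rf) = 2.9% + 0.6438 × (8.3% − 2.9%) = 6.3765%
α = Rp − E[R] = 17.4% − 6.3765% = 11.0235

11.02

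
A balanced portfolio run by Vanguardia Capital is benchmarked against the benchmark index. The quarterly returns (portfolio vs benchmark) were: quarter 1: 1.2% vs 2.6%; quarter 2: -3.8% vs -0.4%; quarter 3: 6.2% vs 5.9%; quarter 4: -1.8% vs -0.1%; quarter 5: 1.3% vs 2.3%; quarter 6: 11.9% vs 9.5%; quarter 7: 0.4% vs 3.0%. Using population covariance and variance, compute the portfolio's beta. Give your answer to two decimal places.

r̄p = 2.2000%,  r̄m = 3.2571%
Cov = Σ(rp − r̄p)(rm − r̄m) / 7 = 15.4971
Var(rm) = Σ(rm − r̄m)² / 7 = 10.2882
β = Cov / Var = 15.4971 / 10.2882 = 1.5063

1.51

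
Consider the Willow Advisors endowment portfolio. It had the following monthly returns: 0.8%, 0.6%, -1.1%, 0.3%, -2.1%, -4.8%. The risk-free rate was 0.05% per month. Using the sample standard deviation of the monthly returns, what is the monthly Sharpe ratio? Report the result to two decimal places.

-0.51

μ = (0.8 + 0.6 − 1.1 + 0.3 − 2.1 − 4.8) / 6 = -6.30 / 6 = -1.0500%
Sample σ = √[Σ(r − μ)² / 5] = √[23.1350 / 5] = √4.6270 = 2.1510%
Sharpe = (μ − rf) / σ = (-1.0500 − 0.05) / 2.1510 = -1.1000 / 2.1510 = -0.5114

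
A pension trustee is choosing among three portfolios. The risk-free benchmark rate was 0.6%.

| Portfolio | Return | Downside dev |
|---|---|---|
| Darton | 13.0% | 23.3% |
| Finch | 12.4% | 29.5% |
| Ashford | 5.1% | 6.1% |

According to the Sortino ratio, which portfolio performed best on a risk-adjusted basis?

Darton: Sortino ratio = (13.0% − 0.6%) / 23.3% = 0.532
Finch: Sortino ratio = (12.4% − 0.6%) / 29.5% = 0.400
Ashford: Sortino ratio = (5.1% − 0.6%) / 6.1% = 0.738
Highest: Ashford (0.738).

Ashford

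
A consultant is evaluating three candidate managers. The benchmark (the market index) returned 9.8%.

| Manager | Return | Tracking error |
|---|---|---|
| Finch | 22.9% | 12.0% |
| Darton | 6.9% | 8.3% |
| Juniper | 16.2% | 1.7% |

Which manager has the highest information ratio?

Finch: IR = (22.9% − 9.8%) / 12.0% = 1.092
Darton: IR = (6.9% − 9.8%) / 8.3% = -0.349
Juniper: IR = (16.2% − 9.8%) / 1.7% = 3.765
Highest: Juniper (3.765).

Juniper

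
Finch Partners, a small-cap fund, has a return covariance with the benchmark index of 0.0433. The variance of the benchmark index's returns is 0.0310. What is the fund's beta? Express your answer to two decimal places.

β = Cov(Rp, Rm) / Var(Rm) = 0.0433 / 0.0310 = 1.3968

1.40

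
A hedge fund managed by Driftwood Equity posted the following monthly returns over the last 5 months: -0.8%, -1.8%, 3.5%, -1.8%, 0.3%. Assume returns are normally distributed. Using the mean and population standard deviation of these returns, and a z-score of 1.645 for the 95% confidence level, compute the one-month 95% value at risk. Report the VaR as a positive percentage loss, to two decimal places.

3.36

μ = (-0.8 − 1.8 + 3.5 − 1.8 + 0.3) / 5 = -0.60 / 5 = -0.1200%
Population std dev = √[19.3880 / 5] = 1.9692%
VaR = −(μ − z·σ) = −(-0.1200 − 1.645 × 1.9692) = −(-3.3593) = 3.3593%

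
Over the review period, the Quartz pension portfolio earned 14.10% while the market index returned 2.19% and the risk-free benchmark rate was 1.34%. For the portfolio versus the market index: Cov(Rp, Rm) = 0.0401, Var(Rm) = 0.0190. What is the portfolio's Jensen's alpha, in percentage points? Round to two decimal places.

β = Cov / Var = 0.0401 / 0.0190 = 2.1105
E[R] = Rf + β(Rm − Rf) = 1.34% + 2.1105 × (2.19% − 1.34%) = 3.1339%
α = Rp − E[R] = 14.10% − 3.1339% = 10.9661

10.97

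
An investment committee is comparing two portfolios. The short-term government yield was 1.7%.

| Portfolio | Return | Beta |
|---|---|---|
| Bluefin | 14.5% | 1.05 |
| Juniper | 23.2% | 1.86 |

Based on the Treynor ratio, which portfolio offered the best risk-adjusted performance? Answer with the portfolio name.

Bluefin

Bluefin: Treynor = (14.5% − 1.7%) / 1.05 = 12.190
Juniper: Treynor = (23.2% − 1.7%) / 1.86 = 11.559
Highest: Bluefin (12.190).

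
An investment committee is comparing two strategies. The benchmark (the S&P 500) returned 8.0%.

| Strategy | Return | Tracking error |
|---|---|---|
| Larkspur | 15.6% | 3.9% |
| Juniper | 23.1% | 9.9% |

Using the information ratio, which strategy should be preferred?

Larkspur: IR = (15.6% − 8.0%) / 3.9% = 1.949
Juniper: IR = (23.1% − 8.0%) / 9.9% = 1.525
Highest: Larkspur (1.949).

Larkspur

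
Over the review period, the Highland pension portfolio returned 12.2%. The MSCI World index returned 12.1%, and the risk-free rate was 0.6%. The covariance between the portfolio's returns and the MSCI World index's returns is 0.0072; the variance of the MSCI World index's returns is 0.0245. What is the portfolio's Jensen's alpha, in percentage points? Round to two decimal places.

β = Cov / Var = 0.0072 / 0.0245 = 0.2939
E[R] = Rf + β(Rm − Rf) = 0.6% + 0.2939 × (12.1% − 0.6%) = 3.9799%
α = Rp − E[R] = 12.2% − 3.9799% = 8.2201

8.22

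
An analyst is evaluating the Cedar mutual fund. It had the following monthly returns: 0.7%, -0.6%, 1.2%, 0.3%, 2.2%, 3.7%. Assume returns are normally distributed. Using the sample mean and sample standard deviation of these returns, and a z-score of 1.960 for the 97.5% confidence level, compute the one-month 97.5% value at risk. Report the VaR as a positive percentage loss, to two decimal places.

1.73

Mean return μ = 7.50 / 6 = 1.2500%
Σ(r − μ)² = (0.7 − 1.2500)² + (-0.6 − 1.2500)² + (1.2 − 1.2500)² + … = 11.5350
σ = √[11.5350 / 5] = 1.5189%
VaR = −(μ − z·σ) = −(1.2500 − 1.960 × 1.5189) = −(-1.7270) = 1.7270%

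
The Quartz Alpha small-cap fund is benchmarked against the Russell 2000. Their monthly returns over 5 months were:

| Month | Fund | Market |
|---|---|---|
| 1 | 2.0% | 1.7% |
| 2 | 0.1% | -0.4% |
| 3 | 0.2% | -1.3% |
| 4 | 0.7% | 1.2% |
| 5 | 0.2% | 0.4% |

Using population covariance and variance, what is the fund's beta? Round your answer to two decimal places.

0.51

r̄p = 0.6400%,  r̄m = 0.3200%
Cov = Σ(rp − r̄p)(rm − r̄m) / 5 = 0.5992
Var(rm) = Σ(rm − r̄m)² / 5 = 1.1656
β = Cov / Var = 0.5992 / 1.1656 = 0.5141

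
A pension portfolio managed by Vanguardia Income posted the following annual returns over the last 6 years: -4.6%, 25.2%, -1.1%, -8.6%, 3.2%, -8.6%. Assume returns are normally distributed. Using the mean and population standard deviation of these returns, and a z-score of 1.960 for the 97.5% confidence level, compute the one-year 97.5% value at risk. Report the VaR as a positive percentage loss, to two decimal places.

r̄ = (-4.6 + 25.2 − 1.1 − 8.6 + 3.2 − 8.6) / 6 = 5.50 / 6 = 0.9167%
Population σ = √[Σ(r − r̄)² / 6] = √[810.5283 / 6] = √135.0881 = 11.6227%
VaR = −(r̄ − z·σ) = −(0.9167 − 1.960 × 11.6227) = −(-21.8638) = 21.8638%

21.86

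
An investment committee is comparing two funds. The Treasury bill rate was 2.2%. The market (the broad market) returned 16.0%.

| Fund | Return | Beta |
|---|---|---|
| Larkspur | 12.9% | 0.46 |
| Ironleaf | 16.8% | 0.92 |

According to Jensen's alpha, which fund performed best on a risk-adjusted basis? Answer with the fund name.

Larkspur

Larkspur: α = 12.9% − [2.2% + 0.46 × (16.0% − 2.2%)] = 4.352
Ironleaf: α = 16.8% − [2.2% + 0.92 × (16.0% − 2.2%)] = 1.904
Highest: Larkspur (4.352).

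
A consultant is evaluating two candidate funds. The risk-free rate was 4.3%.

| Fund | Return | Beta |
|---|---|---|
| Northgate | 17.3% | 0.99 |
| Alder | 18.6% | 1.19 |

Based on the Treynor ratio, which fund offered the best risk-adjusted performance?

Northgate

Northgate: Treynor = (17.3% − 4.3%) / 0.99 = 13.131
Alder: Treynor = (18.6% − 4.3%) / 1.19 = 12.017
Highest: Northgate (13.131).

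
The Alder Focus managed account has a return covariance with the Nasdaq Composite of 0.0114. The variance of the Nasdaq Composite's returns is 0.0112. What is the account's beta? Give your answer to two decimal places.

1.02

β = Cov(Rp, Rm) / Var(Rm) = 0.0114 / 0.0112 = 1.0179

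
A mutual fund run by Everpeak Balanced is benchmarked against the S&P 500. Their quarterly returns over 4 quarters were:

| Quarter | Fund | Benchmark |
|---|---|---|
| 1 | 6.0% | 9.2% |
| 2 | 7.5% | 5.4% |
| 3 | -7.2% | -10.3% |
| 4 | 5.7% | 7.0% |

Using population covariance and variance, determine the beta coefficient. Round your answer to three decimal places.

0.742

r̄p = 3.0000%,  r̄m = 2.8250%
Cov = Σ(rp − r̄p)(rm − r̄m) / 4 = 43.9650
Var(rm) = Σ(rm − r̄m)² / 4 = 59.2419
β = Cov / Var = 43.9650 / 59.2419 = 0.7421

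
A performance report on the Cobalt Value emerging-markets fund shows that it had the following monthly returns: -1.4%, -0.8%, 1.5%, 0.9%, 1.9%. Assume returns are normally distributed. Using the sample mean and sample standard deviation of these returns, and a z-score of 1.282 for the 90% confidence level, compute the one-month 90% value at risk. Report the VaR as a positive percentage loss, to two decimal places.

1.44

Mean return r̄ = 2.10 / 5 = 0.4200%
Σ(r − r̄)² = (-1.4 − 0.4200)² + (-0.8 − 0.4200)² + … = 8.3880
σ = √[8.3880 / 4] = 1.4481%
VaR = −(r̄ − z·σ) = −(0.4200 − 1.282 × 1.4481) = −(-1.4365) = 1.4365%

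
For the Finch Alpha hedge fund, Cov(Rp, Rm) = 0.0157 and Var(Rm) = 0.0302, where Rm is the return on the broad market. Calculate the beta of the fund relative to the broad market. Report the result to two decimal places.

0.52

β = Cov(Rp, Rm) / Var(Rm) = 0.0157 / 0.0302 = 0.5199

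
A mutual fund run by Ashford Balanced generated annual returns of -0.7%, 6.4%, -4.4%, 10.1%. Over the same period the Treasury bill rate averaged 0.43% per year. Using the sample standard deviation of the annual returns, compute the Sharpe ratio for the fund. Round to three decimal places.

0.367

r̄ = (-0.7 + 6.4 − 4.4 + 10.1) / 4 = 2.8500%
Σ(r − r̄)² = 130.3300; sample σ = √(130.3300/3) = 6.5912%
Sharpe = (r̄ − rf) / σ = (2.8500 − 0.43) / 6.5912 = 2.4200 / 6.5912 = 0.3672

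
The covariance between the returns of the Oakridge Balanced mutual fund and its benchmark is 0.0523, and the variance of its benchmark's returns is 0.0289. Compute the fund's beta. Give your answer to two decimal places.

1.81

β = Cov(Rp, Rm) / Var(Rm) = 0.0523 / 0.0289 = 1.8097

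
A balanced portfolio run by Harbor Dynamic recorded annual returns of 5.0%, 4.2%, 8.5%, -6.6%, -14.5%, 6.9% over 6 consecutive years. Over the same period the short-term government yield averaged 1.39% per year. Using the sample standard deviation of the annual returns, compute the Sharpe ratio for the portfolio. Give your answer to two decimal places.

-0.09

r̄ = (5 + 4.2 + 8.5 − 6.6 − 14.5 + 6.9) / 6 = 3.50 / 6 = 0.5833%
Σ(r − r̄)² = 414.2683; sample σ = √(414.2683/5) = 9.1024%
Sharpe = (r̄ − rf) / σ = (0.5833 − 1.39) / 9.1024 = -0.8067 / 9.1024 = -0.0886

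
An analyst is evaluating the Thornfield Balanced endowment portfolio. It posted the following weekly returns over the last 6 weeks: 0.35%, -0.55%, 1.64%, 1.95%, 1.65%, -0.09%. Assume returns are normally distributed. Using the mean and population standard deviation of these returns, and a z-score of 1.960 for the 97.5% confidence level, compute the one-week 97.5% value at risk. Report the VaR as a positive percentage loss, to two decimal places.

1.06

r̄ = (0.35 − 0.55 + 1.64 + 1.95 + 1.65 − 0.09) / 6 = 4.950 / 6 = 0.8250%
Σ(r − r̄)² = (0.35 − 0.8250)² + (-0.55 − 0.8250)² + (1.64 − 0.8250)² + … = 5.5640
population σ = √(5.5640 / 6) = √0.9273 = 0.9630%
VaR = −(r̄ − z·σ) = −(0.8250 − 1.960 × 0.9630) = −(-1.0625) = 1.0625%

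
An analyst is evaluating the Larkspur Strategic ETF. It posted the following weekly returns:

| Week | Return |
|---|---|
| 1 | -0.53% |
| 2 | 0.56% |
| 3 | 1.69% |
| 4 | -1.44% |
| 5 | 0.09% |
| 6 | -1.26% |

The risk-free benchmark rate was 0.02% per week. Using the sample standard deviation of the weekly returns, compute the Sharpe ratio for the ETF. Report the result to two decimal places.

-0.14

r̄ = (-0.53 + 0.56 + 1.69 − 1.44 + 0.09 − 1.26) / 6 = -0.1483%
Sample σ = √[Σ(r − r̄)² / 5] = √[6.9879 / 5] = √1.3976 = 1.1822%
Sharpe = (r̄ − rf) / σ = (-0.1483 − 0.02) / 1.1822 = -0.1683 / 1.1822 = -0.1424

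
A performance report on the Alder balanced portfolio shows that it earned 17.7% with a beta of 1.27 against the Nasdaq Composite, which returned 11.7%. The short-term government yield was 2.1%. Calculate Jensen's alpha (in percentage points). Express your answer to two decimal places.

3.41

CAPM expected return = Rf + β(Rm − Rf) = 2.1% + 1.27 × (11.7% − 2.1%) = 2.1 + 1.27 × 9.60 = 14.2920%
Jensen's α = Rp − E[R] = 17.7% − 14.2920% = 3.4080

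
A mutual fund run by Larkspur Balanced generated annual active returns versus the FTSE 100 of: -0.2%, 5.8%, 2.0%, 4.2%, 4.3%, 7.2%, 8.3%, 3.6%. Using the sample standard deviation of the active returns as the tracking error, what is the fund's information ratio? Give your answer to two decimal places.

r̄ = (-0.2 + 5.8 + 2 + 4.2 + 4.3 + 7.2 + 8.3 + 3.6) / 8 = 35.20 / 8 = 4.4000%
Σ(r − r̄)² = (-0.2 − 4.4000)² + (5.8 − 4.4000)² + … = 52.6200
σ = √[52.6200 / 7] = 2.7417%
IR = r̄ / tracking error = 4.4000 / 2.7417 = 1.6048

1.60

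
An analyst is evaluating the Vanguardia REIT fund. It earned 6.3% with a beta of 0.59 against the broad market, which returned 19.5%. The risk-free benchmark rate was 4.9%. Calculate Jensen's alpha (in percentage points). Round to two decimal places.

CAPM expected return = Rf + β(Rm − Rf) = 4.9% + 0.59 × (19.5% − 4.9%) = 4.9 + 0.59 × 14.60 = 13.5140%
Jensen's α = Rp − E[R] = 6.3% − 13.5140% = -7.2140

-7.21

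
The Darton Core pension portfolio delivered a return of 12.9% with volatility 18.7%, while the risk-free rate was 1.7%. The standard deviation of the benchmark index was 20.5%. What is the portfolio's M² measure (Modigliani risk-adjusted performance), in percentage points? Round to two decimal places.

Sharpe = (Rp − Rf) / σp = (12.9% − 1.7%) / 18.7% = 0.5989
M² = Rf + Sharpe × σm = 1.7% + 0.5989 × 20.5% = 13.9775%

13.98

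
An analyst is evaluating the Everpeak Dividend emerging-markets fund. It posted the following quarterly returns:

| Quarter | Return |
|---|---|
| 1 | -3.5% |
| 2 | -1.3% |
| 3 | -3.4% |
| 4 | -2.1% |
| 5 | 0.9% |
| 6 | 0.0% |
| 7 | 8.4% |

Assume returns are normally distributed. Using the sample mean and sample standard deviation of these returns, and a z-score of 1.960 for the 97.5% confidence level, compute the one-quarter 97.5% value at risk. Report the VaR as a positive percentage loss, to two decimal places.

r̄ = (-3.5 − 1.3 − 3.4 − 2.1 + 0.9 + 0 + 8.4) / 7 = -1.00 / 7 = -0.1429%
Σ(r − r̄)² = 101.1371; sample σ = √(101.1371/6) = 4.1056%
VaR = −(r̄ − z·σ) = −(-0.1429 − 1.960 × 4.1056) = −(-8.1899) = 8.1899%

8.19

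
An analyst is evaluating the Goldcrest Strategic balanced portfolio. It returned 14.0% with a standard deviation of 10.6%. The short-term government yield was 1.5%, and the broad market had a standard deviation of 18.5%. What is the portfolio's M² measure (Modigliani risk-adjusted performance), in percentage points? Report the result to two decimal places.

23.32

Sharpe = (Rp − Rf) / σp = (14.0% − 1.5%) / 10.6% = 1.1792
M² = Rf + Sharpe × σm = 1.5% + 1.1792 × 18.5% = 23.3152%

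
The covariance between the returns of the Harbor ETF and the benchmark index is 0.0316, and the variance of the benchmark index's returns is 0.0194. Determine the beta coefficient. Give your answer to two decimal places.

β = Cov(Rp, Rm) / Var(Rm) = 0.0316 / 0.0194 = 1.6289

1.63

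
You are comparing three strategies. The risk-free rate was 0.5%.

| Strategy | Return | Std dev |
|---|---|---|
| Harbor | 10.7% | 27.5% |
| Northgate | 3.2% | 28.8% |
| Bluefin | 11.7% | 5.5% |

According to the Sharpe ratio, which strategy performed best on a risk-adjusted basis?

Bluefin

Harbor: Sharpe ratio = (10.7% − 0.5%) / 27.5% = 0.371
Northgate: Sharpe ratio = (3.2% − 0.5%) / 28.8% = 0.094
Bluefin: Sharpe ratio = (11.7% − 0.5%) / 5.5% = 2.036
Highest: Bluefin (2.036).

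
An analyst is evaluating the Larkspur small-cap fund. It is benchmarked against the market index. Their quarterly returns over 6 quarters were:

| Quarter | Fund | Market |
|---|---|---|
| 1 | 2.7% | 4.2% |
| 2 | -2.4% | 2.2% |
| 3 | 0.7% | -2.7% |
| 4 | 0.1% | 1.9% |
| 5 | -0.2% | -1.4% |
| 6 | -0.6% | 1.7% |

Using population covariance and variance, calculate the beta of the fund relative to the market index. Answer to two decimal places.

0.10

r̄p = 0.0500%,  r̄m = 0.9833%
Cov = Σ(rp − r̄p)(rm − r̄m) / 6 = 0.5542
Var(rm) = Σ(rm − r̄m)² / 6 = 5.4047
β = Cov / Var = 0.5542 / 5.4047 = 0.1025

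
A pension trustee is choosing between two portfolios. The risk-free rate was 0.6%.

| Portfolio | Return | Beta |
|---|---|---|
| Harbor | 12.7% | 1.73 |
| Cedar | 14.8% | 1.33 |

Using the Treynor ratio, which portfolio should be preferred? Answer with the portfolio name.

Cedar

Harbor: Treynor = (12.7% − 0.6%) / 1.73 = 6.994
Cedar: Treynor = (14.8% − 0.6%) / 1.33 = 10.677
Highest: Cedar (10.677).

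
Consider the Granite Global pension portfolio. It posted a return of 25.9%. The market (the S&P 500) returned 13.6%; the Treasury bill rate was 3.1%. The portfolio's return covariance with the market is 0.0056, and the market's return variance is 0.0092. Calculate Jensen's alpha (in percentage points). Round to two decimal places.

16.41

β = Cov / Var = 0.0056 / 0.0092 = 0.6087
E[R] = Rf + β(Rm − Rf) = 3.1% + 0.6087 × (13.6% − 3.1%) = 9.4914%
α = Rp − E[R] = 25.9% − 9.4914% = 16.4086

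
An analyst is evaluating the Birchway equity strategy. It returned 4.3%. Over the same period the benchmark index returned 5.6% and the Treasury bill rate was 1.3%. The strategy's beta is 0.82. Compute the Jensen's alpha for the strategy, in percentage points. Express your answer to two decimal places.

CAPM expected return = Rf + β(Rm − Rf) = 1.3% + 0.82 × (5.6% − 1.3%) = 1.3 + 0.82 × 4.30 = 4.8260%
Jensen's α = Rp − E[R] = 4.3% − 4.8260% = -0.5260

-0.53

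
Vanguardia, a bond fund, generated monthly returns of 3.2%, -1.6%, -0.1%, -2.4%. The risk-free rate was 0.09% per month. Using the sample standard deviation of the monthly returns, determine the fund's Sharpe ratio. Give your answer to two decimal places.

-0.13

Mean return r̄ = -0.90 / 4 = -0.2250%
Σ(r − r̄)² = (3.2 − (-0.2250))² + (-1.6 − (-0.2250))² + … = 18.3675
σ = √[18.3675 / 3] = 2.4744%
Sharpe = (r̄ − rf) / σ = (-0.2250 − 0.09) / 2.4744 = -0.3150 / 2.4744 = -0.1273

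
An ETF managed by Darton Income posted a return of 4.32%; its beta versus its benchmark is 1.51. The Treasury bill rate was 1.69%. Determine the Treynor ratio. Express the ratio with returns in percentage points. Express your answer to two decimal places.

1.74

Treynor = (Rp − Rf) / β = (4.32% − 1.69%) / 1.51 = 2.63 / 1.51 = 1.7417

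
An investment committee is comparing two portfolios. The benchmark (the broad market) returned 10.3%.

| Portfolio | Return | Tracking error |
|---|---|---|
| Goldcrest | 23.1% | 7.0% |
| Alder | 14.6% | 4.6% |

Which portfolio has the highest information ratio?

Goldcrest: IR = (23.1% − 10.3%) / 7.0% = 1.829
Alder: IR = (14.6% − 10.3%) / 4.6% = 0.935
Highest: Goldcrest (1.829).

Goldcrest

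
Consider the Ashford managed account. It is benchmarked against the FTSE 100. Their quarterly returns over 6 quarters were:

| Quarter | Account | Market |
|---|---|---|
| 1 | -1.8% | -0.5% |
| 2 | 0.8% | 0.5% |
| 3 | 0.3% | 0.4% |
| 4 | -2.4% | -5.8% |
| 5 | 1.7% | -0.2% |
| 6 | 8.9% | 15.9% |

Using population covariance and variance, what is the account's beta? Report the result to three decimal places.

0.533

r̄p = 1.2500%,  r̄m = 1.7167%
Cov = Σ(rp − r̄p)(rm − r̄m) / 6 = 23.9392
Var(rm) = Σ(rm − r̄m)² / 6 = 44.9114
β = Cov / Var = 23.9392 / 44.9114 = 0.5330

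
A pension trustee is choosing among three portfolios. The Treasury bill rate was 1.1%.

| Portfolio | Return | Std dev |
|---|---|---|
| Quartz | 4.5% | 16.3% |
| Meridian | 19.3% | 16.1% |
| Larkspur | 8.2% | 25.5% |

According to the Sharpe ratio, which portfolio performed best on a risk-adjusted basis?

Meridian

Quartz: Sharpe ratio = (4.5% − 1.1%) / 16.3% = 0.209
Meridian: Sharpe ratio = (19.3% − 1.1%) / 16.1% = 1.130
Larkspur: Sharpe ratio = (8.2% − 1.1%) / 25.5% = 0.278
Highest: Meridian (1.130).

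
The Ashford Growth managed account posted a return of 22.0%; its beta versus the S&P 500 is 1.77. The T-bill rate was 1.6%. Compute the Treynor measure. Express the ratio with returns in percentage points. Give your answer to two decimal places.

Treynor = (Rp − Rf) / β = (22.0% − 1.6%) / 1.77 = 20.40 / 1.77 = 11.5254

11.53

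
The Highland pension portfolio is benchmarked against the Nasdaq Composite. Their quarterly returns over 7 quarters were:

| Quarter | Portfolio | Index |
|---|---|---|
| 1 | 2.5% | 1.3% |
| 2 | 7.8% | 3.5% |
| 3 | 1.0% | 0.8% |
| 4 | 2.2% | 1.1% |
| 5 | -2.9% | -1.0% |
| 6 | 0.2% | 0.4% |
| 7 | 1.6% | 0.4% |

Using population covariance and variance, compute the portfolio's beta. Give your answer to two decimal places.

2.34

r̄p = 1.7714%,  r̄m = 0.9286%
Cov = Σ(rp − r̄p)(rm − r̄m) / 7 = 3.6965
Var(rm) = Σ(rm − r̄m)² / 7 = 1.5820
β = Cov / Var = 3.6965 / 1.5820 = 2.3366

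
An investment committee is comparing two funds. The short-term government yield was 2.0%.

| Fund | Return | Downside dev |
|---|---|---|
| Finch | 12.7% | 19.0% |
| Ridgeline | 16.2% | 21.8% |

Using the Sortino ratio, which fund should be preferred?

Finch: Sortino ratio = (12.7% − 2.0%) / 19.0% = 0.563
Ridgeline: Sortino ratio = (16.2% − 2.0%) / 21.8% = 0.651
Highest: Ridgeline (0.651).

Ridgeline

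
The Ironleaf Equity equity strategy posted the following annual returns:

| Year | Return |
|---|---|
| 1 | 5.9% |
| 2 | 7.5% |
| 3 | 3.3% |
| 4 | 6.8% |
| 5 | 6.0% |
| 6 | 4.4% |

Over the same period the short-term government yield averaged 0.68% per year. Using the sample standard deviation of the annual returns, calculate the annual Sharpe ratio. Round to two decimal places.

3.21

Mean return r̄ = 33.90 / 6 = 5.6500%
Σ(r − r̄)² = (5.9 − 5.6500)² + (7.5 − 5.6500)² + (3.3 − 5.6500)² + … = 12.0150
σ = √[12.0150 / 5] = 1.5502%
Sharpe = (r̄ − rf) / σ = (5.6500 − 0.68) / 1.5502 = 4.9700 / 1.5502 = 3.2060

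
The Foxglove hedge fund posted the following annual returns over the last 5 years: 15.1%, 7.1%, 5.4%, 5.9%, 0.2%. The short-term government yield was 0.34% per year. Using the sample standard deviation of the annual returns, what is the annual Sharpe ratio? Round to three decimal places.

r̄ = (15.1 + 7.1 + 5.4 + 5.9 + 0.2) / 5 = 33.70 / 5 = 6.7400%
Σ(r − r̄)² = 115.2920; sample σ = √(115.2920/4) = 5.3687%
Sharpe = (r̄ − rf) / σ = (6.7400 − 0.34) / 5.3687 = 6.4000 / 5.3687 = 1.1921

1.192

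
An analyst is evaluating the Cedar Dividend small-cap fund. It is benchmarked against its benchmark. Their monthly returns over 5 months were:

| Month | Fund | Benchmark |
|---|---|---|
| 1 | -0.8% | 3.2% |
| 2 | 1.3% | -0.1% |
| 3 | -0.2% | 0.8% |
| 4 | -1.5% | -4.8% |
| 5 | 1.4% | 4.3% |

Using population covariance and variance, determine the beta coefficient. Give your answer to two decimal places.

r̄p = 0.0400%,  r̄m = 0.6800%
Cov = Σ(rp − r̄p)(rm − r̄m) / 5 = 2.0468
Var(rm) = Σ(rm − r̄m)² / 5 = 10.0216
β = Cov / Var = 2.0468 / 10.0216 = 0.2042

0.20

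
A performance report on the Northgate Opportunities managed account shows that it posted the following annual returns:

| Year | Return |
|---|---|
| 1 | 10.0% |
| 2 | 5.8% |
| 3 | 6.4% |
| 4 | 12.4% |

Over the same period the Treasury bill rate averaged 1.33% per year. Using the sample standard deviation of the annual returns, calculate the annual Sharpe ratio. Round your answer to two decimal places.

μ = (10 + 5.8 + 6.4 + 12.4) / 4 = 34.60 / 4 = 8.6500%
Sample std dev = √[29.0700 / 3] = 3.1129%
Sharpe = (μ − rf) / σ = (8.6500 − 1.33) / 3.1129 = 7.3200 / 3.1129 = 2.3515

2.35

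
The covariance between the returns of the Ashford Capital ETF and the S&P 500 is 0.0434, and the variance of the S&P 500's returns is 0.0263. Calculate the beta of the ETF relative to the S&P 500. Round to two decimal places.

1.65

β = Cov(Rp, Rm) / Var(Rm) = 0.0434 / 0.0263 = 1.6502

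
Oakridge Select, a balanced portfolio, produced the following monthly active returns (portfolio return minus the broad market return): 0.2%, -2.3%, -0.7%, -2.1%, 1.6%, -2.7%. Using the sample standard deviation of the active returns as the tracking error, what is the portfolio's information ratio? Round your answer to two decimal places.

-0.60

r̄ = (0.2 − 2.3 − 0.7 − 2.1 + 1.6 − 2.7) / 6 = -1.0000%
Sample σ = √[Σ(r − r̄)² / 5] = √[14.0800 / 5] = √2.8160 = 1.6781%
IR = r̄ / tracking error = -1.0000 / 1.6781 = -0.5959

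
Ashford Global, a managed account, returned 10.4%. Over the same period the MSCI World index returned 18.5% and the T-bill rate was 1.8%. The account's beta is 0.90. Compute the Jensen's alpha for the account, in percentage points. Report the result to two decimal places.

CAPM expected return = Rf + β(Rm − Rf) = 1.8% + 0.90 × (18.5% − 1.8%) = 1.8 + 0.90 × 16.70 = 16.8300%
Jensen's α = Rp − E[R] = 10.4% − 16.8300% = -6.4300

-6.43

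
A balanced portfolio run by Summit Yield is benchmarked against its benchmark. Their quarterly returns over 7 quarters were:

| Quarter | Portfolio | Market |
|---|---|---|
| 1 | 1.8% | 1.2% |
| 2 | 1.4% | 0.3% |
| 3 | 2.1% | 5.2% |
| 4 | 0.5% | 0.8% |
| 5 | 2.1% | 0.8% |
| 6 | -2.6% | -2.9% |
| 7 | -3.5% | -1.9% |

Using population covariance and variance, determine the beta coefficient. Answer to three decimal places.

r̄p = 0.2571%,  r̄m = 0.5000%
Cov = Σ(rp − r̄p)(rm − r̄m) / 7 = 4.1243
Var(rm) = Σ(rm − r̄m)² / 7 = 5.7314
β = Cov / Var = 4.1243 / 5.7314 = 0.7196

0.720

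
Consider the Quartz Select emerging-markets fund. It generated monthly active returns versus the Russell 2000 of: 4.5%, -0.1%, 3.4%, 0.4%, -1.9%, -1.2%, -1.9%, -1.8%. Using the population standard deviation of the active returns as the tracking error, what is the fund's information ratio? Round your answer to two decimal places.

Mean return μ = 1.40 / 8 = 0.1750%
Population std dev = √[43.6350 / 8] = 2.3355%
IR = μ / tracking error = 0.1750 / 2.3355 = 0.0749

0.07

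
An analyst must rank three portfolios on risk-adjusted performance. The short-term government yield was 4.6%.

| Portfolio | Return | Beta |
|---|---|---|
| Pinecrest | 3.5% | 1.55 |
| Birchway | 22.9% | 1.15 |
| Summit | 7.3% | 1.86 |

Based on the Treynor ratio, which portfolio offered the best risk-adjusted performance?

Birchway

Pinecrest: Treynor = (3.5% − 4.6%) / 1.55 = -0.710
Birchway: Treynor = (22.9% − 4.6%) / 1.15 = 15.913
Summit: Treynor = (7.3% − 4.6%) / 1.86 = 1.452
Highest: Birchway (15.913).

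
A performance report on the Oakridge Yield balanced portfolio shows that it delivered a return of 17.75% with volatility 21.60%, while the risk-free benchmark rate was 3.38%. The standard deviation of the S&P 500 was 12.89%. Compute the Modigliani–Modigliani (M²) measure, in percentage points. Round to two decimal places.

Sharpe = (Rp − Rf) / σp = (17.75% − 3.38%) / 21.60% = 0.6653
M² = Rf + Sharpe × σm = 3.38% + 0.6653 × 12.89% = 11.9557%

11.96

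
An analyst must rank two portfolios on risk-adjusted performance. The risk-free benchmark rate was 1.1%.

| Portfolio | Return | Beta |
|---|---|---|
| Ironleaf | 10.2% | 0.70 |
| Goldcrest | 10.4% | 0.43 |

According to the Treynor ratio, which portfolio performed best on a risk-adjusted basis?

Ironleaf: Treynor = (10.2% − 1.1%) / 0.70 = 13.000
Goldcrest: Treynor = (10.4% − 1.1%) / 0.43 = 21.628
Highest: Goldcrest (21.628).

Goldcrest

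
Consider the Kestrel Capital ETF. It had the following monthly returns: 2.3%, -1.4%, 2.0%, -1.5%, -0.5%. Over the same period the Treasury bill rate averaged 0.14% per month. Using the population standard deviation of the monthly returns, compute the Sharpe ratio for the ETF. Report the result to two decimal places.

Mean return r̄ = 0.90 / 5 = 0.1800%
Population std dev = √[13.5880 / 5] = 1.6485%
Sharpe = (r̄ − rf) / σ = (0.1800 − 0.14) / 1.6485 = 0.0400 / 1.6485 = 0.0243

0.02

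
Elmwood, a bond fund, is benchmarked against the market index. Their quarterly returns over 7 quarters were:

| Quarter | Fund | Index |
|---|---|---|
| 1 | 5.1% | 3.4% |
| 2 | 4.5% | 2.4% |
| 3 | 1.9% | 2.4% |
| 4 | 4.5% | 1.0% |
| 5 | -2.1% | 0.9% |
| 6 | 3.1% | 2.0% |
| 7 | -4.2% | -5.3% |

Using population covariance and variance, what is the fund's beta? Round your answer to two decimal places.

1.02

r̄p = 1.8286%,  r̄m = 0.9714%
Cov = Σ(rp − r̄p)(rm − r̄m) / 7 = 7.3337
Var(rm) = Σ(rm − r̄m)² / 7 = 7.1963
β = Cov / Var = 7.3337 / 7.1963 = 1.0191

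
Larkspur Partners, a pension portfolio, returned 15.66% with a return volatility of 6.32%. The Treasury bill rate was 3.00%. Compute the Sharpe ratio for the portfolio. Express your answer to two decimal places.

2.00

Sharpe = (Rp − Rf) / σp = (15.66% − 3.00%) / 6.32% = 12.66% / 6.32% = 2.0032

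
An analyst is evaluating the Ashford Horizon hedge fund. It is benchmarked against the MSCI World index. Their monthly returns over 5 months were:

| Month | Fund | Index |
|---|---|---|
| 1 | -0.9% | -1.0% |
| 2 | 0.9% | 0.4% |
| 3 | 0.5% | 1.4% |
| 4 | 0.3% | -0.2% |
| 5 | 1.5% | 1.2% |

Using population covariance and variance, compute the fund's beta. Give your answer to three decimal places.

r̄p = 0.4600%,  r̄m = 0.3600%
Cov = Σ(rp − r̄p)(rm − r̄m) / 5 = 0.5744
Var(rm) = Σ(rm − r̄m)² / 5 = 0.7904
β = Cov / Var = 0.5744 / 0.7904 = 0.7267

0.727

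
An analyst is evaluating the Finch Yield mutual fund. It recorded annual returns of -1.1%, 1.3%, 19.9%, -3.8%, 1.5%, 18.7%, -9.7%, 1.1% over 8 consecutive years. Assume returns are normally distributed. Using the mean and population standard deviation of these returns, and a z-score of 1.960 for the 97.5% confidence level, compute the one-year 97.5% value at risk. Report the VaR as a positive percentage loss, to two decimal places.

15.66

Mean return r̄ = 27.90 / 8 = 3.4875%
Population σ = √[Σ(r − r̄)² / 8] = √[763.2888 / 8] = √95.4111 = 9.7679%
VaR = −(r̄ − z·σ) = −(3.4875 − 1.960 × 9.7679) = −(-15.6576) = 15.6576%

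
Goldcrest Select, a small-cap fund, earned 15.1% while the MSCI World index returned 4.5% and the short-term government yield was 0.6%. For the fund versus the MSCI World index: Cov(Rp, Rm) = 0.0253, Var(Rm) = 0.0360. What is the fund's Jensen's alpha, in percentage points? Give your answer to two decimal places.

β = Cov / Var = 0.0253 / 0.0360 = 0.7028
E[R] = Rf + β(Rm − Rf) = 0.6% + 0.7028 × (4.5% − 0.6%) = 3.3409%
α = Rp − E[R] = 15.1% − 3.3409% = 11.7591

11.76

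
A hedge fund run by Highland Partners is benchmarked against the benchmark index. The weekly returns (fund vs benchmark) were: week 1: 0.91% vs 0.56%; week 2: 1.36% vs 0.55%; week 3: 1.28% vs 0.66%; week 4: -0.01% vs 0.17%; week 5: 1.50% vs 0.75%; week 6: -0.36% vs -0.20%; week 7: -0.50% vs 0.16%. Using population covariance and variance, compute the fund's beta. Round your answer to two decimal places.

r̄p = 0.5971%,  r̄m = 0.3786%
Cov = Σ(rp − r̄p)(rm − r̄m) / 7 = 0.2336
Var(rm) = Σ(rm − r̄m)² / 7 = 0.1008
β = Cov / Var = 0.2336 / 0.1008 = 2.3175

2.32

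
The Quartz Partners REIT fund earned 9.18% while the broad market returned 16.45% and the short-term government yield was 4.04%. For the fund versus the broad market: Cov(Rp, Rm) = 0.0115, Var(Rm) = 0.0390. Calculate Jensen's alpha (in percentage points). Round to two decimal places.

1.48

β = Cov / Var = 0.0115 / 0.0390 = 0.2949
E[R] = Rf + β(Rm − Rf) = 4.04% + 0.2949 × (16.45% − 4.04%) = 7.6997%
α = Rp − E[R] = 9.18% − 7.6997% = 1.4803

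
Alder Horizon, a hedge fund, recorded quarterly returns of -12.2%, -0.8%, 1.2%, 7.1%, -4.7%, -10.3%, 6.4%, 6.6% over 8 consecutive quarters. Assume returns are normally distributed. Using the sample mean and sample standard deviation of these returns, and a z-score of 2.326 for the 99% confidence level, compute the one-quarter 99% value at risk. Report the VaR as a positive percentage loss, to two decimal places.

μ = (-12.2 − 0.8 + 1.2 + 7.1 − 4.7 − 10.3 + 6.4 + 6.6) / 8 = -0.8375%
Sample std dev = √[408.4188 / 7] = 7.6384%
VaR = −(μ − z·σ) = −(-0.8375 − 2.326 × 7.6384) = −(-18.6044) = 18.6044%

18.60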